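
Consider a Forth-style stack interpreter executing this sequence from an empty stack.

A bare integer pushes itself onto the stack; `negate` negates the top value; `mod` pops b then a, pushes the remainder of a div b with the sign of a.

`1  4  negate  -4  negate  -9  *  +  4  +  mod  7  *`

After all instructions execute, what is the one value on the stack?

7

1      -> [1]
4      -> [1, 4]
negate -> [1, -4]
-4     -> [1, -4, -4]
negate -> [1, -4, 4]
-9     -> [1, -4, 4, -9]
*      -> [1, -4, -36]
+      -> [1, -40]
4      -> [1, -40, 4]
+      -> [1, -36]
mod    -> [1]
7      -> [1, 7]
*      -> [7]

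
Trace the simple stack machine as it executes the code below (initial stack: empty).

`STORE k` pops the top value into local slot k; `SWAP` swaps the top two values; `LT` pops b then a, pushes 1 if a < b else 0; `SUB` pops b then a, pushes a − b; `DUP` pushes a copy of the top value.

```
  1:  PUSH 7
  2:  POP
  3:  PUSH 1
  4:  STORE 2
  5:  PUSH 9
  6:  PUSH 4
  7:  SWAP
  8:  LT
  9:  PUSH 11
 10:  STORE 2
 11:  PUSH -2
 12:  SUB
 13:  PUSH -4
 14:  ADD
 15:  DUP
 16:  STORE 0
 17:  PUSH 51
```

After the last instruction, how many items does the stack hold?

PUSH 7  : 7
POP     : (empty)
PUSH 1  : 1
STORE 2 : (empty)
PUSH 9  : 9
PUSH 4  : 9 4
SWAP    : 4 9
LT      : 1
PUSH 11 : 1 11
STORE 2 : 1
PUSH -2 : 1 -2
SUB     : 3
PUSH -4 : 3 -4
ADD     : -1
DUP     : -1 -1
STORE 0 : -1
PUSH 51 : -1 51

2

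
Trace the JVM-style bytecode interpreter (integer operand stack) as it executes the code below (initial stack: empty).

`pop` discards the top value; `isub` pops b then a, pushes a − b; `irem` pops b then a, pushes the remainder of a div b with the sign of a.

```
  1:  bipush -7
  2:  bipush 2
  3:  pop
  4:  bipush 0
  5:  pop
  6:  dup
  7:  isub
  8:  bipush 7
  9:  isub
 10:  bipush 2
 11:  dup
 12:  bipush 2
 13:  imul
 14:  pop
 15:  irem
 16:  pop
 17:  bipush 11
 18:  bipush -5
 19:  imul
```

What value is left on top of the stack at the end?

-55

bipush -7 → -7
bipush 2  → -7 2
pop       → -7
bipush 0  → -7 0
pop       → -7
dup       → -7 -7
isub      → 0
bipush 7  → 0 7
isub      → -7
bipush 2  → -7 2
dup       → -7 2 2
bipush 2  → -7 2 2 2
imul      → -7 2 4
pop       → -7 2
irem      → -1
pop       → (empty)
bipush 11 → 11
bipush -5 → 11 -5
imul      → -55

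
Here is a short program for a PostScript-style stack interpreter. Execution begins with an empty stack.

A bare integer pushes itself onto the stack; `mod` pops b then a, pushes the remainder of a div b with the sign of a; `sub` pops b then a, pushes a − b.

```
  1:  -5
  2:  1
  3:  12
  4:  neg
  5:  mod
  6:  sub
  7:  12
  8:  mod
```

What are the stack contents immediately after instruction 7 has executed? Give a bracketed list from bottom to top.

[-6, 12]

-5  : [-5]
1   : [-5, 1]
12  : [-5, 1, 12]
neg : [-5, 1, -12]
mod : [-5, 1]
sub : [-6]
12  : [-6, 12]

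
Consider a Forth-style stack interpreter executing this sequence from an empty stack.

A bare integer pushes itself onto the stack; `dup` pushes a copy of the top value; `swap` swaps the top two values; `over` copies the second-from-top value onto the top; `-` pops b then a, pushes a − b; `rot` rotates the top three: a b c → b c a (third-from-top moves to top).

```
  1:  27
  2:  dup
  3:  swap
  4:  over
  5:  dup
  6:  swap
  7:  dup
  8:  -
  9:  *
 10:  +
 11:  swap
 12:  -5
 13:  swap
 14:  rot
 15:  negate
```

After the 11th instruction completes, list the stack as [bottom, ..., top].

[27, 27]

27   -> [27]
dup  -> [27, 27]
swap -> [27, 27]
over -> [27, 27, 27]
dup  -> [27, 27, 27, 27]
swap -> [27, 27, 27, 27]
dup  -> [27, 27, 27, 27, 27]
-    -> [27, 27, 27, 0]
*    -> [27, 27, 0]
+    -> [27, 27]
swap -> [27, 27]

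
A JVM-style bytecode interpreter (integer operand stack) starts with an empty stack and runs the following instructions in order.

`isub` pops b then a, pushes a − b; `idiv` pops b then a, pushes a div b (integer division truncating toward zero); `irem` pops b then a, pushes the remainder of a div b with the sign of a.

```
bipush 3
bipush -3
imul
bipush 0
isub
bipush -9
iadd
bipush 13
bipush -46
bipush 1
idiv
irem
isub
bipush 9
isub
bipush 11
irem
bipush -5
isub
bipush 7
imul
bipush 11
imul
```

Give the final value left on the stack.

bipush 3   : 3
bipush -3  : 3 -3
imul       : -9
bipush 0   : -9 0
isub       : -9
bipush -9  : -9 -9
iadd       : -18
bipush 13  : -18 13
bipush -46 : -18 13 -46
bipush 1   : -18 13 -46 1
idiv       : -18 13 -46
irem       : -18 13
isub       : -31
bipush 9   : -31 9
isub       : -40
bipush 11  : -40 11
irem       : -7
bipush -5  : -7 -5
isub       : -2
bipush 7   : -2 7
imul       : -14
bipush 11  : -14 11
imul       : -154

-154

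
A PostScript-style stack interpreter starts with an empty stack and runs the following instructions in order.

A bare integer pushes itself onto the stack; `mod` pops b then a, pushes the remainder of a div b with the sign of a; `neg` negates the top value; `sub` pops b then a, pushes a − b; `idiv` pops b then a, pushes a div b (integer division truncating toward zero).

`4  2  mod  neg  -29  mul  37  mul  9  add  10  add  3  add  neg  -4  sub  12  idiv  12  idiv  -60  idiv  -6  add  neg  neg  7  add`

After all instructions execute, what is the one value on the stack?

1

4    -> [4]
2    -> [4, 2]
mod  -> [0]
neg  -> [0]
-29  -> [0, -29]
mul  -> [0]
37   -> [0, 37]
mul  -> [0]
9    -> [0, 9]
add  -> [9]
10   -> [9, 10]
add  -> [19]
3    -> [19, 3]
add  -> [22]
neg  -> [-22]
-4   -> [-22, -4]
sub  -> [-18]
12   -> [-18, 12]
idiv -> [-1]
12   -> [-1, 12]
idiv -> [0]
-60  -> [0, -60]
idiv -> [0]
-6   -> [0, -6]
add  -> [-6]
neg  -> [6]
neg  -> [-6]
7    -> [-6, 7]
add  -> [1]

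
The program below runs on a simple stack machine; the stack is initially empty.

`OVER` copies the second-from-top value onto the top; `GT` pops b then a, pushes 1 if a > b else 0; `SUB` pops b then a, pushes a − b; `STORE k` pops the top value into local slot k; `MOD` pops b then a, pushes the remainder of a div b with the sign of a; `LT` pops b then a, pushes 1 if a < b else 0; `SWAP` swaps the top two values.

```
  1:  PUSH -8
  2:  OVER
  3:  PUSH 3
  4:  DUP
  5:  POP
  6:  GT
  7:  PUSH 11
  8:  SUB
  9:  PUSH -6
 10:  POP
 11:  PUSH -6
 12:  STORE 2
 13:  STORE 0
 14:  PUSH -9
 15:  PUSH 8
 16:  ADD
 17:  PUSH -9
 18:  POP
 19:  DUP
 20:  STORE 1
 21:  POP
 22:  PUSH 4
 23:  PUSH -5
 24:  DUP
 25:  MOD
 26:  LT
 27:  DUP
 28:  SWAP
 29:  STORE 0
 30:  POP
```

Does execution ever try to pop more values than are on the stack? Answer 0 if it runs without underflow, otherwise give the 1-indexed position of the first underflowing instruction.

2

PUSH -8 : [-8]
OVER  — needs 2 operands, stack has 1 → underflow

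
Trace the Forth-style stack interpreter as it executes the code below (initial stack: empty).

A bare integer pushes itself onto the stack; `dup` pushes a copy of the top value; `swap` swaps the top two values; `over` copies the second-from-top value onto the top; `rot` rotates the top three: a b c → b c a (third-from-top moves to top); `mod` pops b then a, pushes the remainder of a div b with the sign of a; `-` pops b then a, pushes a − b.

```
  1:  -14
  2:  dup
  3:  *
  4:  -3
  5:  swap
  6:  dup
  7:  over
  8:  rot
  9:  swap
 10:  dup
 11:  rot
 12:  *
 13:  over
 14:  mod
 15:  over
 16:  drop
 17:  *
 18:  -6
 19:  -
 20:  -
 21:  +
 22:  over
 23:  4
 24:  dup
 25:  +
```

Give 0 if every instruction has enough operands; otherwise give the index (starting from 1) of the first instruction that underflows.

22

-14   -14
dup   -14 -14
*     196
-3    196 -3
swap  -3 196
dup   -3 196 196
over  -3 196 196 196
rot   -3 196 196 196
swap  -3 196 196 196
dup   -3 196 196 196 196
rot   -3 196 196 196 196
*     -3 196 196 38416
over  -3 196 196 38416 196
mod   -3 196 196 0
over  -3 196 196 0 196
drop  -3 196 196 0
*     -3 196 0
-6    -3 196 0 -6
-     -3 196 6
-     -3 190
+     187
over  — needs 2 operands, stack has 1 → underflow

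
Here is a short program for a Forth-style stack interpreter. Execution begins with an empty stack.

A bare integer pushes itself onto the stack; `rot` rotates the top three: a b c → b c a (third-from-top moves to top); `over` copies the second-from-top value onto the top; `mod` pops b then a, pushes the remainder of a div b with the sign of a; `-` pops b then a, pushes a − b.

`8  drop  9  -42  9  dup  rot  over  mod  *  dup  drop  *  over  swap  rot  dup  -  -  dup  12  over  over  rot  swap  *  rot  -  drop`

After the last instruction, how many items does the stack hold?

8    → 8
drop → (empty)
9    → 9
-42  → 9 -42
9    → 9 -42 9
dup  → 9 -42 9 9
rot  → 9 9 9 -42
over → 9 9 9 -42 9
mod  → 9 9 9 -6
*    → 9 9 -54
dup  → 9 9 -54 -54
drop → 9 9 -54
*    → 9 -486
over → 9 -486 9
swap → 9 9 -486
rot  → 9 -486 9
dup  → 9 -486 9 9
-    → 9 -486 0
-    → 9 -486
dup  → 9 -486 -486
12   → 9 -486 -486 12
over → 9 -486 -486 12 -486
over → 9 -486 -486 12 -486 12
rot  → 9 -486 -486 -486 12 12
swap → 9 -486 -486 -486 12 12
*    → 9 -486 -486 -486 144
rot  → 9 -486 -486 144 -486
-    → 9 -486 -486 630
drop → 9 -486 -486

3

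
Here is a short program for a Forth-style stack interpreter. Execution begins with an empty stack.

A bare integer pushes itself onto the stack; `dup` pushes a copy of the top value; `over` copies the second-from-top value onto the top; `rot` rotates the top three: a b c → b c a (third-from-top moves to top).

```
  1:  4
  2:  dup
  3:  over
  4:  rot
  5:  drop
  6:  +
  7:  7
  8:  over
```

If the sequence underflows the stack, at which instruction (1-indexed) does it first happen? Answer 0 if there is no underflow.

0

4    -> 4
dup  -> 4 4
over -> 4 4 4
rot  -> 4 4 4
drop -> 4 4
+    -> 8
7    -> 8 7
over -> 8 7 8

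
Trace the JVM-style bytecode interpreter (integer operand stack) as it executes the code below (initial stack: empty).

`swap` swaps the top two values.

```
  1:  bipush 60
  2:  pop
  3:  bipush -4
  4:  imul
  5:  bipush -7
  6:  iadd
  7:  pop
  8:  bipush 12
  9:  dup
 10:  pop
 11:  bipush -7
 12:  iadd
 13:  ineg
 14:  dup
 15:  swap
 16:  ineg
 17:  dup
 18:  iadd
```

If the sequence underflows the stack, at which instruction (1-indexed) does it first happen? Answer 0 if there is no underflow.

4

bipush 60 → 60
pop       → (empty)
bipush -4 → -4
imul  — needs 2 operands, stack has 1 → underflow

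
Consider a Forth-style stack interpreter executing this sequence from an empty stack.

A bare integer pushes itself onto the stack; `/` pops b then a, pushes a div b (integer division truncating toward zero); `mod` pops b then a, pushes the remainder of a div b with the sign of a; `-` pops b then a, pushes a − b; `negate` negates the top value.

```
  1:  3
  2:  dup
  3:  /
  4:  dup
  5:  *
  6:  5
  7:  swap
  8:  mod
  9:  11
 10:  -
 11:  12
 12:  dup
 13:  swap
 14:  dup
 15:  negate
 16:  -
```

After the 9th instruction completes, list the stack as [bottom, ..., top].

[0, 11]

3    → 3
dup  → 3 3
/    → 1
dup  → 1 1
*    → 1
5    → 1 5
swap → 5 1
mod  → 0
11   → 0 11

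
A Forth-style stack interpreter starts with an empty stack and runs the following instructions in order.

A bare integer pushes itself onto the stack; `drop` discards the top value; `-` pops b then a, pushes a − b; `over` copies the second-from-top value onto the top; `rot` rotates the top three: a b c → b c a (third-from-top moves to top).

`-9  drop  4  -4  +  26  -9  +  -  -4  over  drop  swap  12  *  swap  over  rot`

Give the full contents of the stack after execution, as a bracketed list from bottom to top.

-9   : [-9]
drop : []
4    : [4]
-4   : [4, -4]
+    : [0]
26   : [0, 26]
-9   : [0, 26, -9]
+    : [0, 17]
-    : [-17]
-4   : [-17, -4]
over : [-17, -4, -17]
drop : [-17, -4]
swap : [-4, -17]
12   : [-4, -17, 12]
*    : [-4, -204]
swap : [-204, -4]
over : [-204, -4, -204]
rot  : [-4, -204, -204]

[-4, -204, -204]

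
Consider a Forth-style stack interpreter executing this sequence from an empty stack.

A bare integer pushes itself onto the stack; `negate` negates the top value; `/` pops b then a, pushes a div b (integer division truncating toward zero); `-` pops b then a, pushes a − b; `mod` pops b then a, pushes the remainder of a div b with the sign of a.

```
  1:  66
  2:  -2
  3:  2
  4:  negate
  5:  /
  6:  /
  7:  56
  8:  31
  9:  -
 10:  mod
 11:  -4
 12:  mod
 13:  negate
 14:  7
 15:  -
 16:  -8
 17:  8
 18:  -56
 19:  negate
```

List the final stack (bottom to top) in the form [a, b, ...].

66      [66]
-2      [66, -2]
2       [66, -2, 2]
negate  [66, -2, -2]
/       [66, 1]
/       [66]
56      [66, 56]
31      [66, 56, 31]
-       [66, 25]
mod     [16]
-4      [16, -4]
mod     [0]
negate  [0]
7       [0, 7]
-       [-7]
-8      [-7, -8]
8       [-7, -8, 8]
-56     [-7, -8, 8, -56]
negate  [-7, -8, 8, 56]

[-7, -8, 8, 56]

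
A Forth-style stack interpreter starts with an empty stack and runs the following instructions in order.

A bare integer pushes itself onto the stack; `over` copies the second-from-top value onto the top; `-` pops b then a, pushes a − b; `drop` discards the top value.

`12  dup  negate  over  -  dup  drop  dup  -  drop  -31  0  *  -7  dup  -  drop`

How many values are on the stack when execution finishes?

2

12     -> 12
dup    -> 12 12
negate -> 12 -12
over   -> 12 -12 12
-      -> 12 -24
dup    -> 12 -24 -24
drop   -> 12 -24
dup    -> 12 -24 -24
-      -> 12 0
drop   -> 12
-31    -> 12 -31
0      -> 12 -31 0
*      -> 12 0
-7     -> 12 0 -7
dup    -> 12 0 -7 -7
-      -> 12 0 0
drop   -> 12 0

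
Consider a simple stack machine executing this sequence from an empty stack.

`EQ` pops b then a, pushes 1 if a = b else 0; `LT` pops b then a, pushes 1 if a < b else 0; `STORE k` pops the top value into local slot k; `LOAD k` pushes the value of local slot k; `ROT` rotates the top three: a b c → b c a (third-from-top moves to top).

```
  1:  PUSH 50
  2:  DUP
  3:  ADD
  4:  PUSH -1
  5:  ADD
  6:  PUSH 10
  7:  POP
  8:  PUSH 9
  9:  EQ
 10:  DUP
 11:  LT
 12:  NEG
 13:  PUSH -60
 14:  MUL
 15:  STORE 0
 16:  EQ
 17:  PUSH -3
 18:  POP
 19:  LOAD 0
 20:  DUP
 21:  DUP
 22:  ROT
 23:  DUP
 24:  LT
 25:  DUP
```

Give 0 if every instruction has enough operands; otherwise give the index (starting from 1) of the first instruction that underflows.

PUSH 50  : 50
DUP      : 50 50
ADD      : 100
PUSH -1  : 100 -1
ADD      : 99
PUSH 10  : 99 10
POP      : 99
PUSH 9   : 99 9
EQ       : 0
DUP      : 0 0
LT       : 0
NEG      : 0
PUSH -60 : 0 -60
MUL      : 0
STORE 0  : (empty)
EQ  — needs 2 operands, stack has 0 → underflow

16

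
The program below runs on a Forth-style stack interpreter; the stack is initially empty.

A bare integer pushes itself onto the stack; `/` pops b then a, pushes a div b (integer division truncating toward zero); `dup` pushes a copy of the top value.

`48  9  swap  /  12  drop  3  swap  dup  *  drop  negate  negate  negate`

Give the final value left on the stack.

-3

48     : 48
9      : 48 9
swap   : 9 48
/      : 0
12     : 0 12
drop   : 0
3      : 0 3
swap   : 3 0
dup    : 3 0 0
*      : 3 0
drop   : 3
negate : -3
negate : 3
negate : -3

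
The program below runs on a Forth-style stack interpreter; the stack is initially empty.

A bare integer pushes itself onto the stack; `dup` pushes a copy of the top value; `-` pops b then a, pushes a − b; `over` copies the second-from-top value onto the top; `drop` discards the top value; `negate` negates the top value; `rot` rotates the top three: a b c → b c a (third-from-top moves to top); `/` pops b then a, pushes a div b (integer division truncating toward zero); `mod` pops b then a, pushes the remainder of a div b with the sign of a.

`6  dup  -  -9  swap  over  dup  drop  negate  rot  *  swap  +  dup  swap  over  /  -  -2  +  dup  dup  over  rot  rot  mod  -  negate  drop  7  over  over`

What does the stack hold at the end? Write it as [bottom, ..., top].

6      : [6]
dup    : [6, 6]
-      : [0]
-9     : [0, -9]
swap   : [-9, 0]
over   : [-9, 0, -9]
dup    : [-9, 0, -9, -9]
drop   : [-9, 0, -9]
negate : [-9, 0, 9]
rot    : [0, 9, -9]
*      : [0, -81]
swap   : [-81, 0]
+      : [-81]
dup    : [-81, -81]
swap   : [-81, -81]
over   : [-81, -81, -81]
/      : [-81, 1]
-      : [-82]
-2     : [-82, -2]
+      : [-84]
dup    : [-84, -84]
dup    : [-84, -84, -84]
over   : [-84, -84, -84, -84]
rot    : [-84, -84, -84, -84]
rot    : [-84, -84, -84, -84]
mod    : [-84, -84, 0]
-      : [-84, -84]
negate : [-84, 84]
drop   : [-84]
7      : [-84, 7]
over   : [-84, 7, -84]
over   : [-84, 7, -84, 7]

[-84, 7, -84, 7]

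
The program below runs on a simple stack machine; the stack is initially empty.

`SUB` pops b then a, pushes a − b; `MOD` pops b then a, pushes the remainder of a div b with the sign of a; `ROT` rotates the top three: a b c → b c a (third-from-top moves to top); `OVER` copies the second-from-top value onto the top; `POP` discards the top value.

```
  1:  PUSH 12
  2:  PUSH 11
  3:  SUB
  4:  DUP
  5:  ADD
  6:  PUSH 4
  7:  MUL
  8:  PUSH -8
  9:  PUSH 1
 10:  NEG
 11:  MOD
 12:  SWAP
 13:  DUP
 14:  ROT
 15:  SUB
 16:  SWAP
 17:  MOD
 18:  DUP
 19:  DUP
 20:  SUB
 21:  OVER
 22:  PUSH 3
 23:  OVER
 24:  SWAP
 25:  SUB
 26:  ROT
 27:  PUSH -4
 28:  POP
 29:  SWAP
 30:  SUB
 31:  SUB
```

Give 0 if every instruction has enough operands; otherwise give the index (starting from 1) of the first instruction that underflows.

PUSH 12 : 12
PUSH 11 : 12 11
SUB     : 1
DUP     : 1 1
ADD     : 2
PUSH 4  : 2 4
MUL     : 8
PUSH -8 : 8 -8
PUSH 1  : 8 -8 1
NEG     : 8 -8 -1
MOD     : 8 0
SWAP    : 0 8
DUP     : 0 8 8
ROT     : 8 8 0
SUB     : 8 8
SWAP    : 8 8
MOD     : 0
DUP     : 0 0
DUP     : 0 0 0
SUB     : 0 0
OVER    : 0 0 0
PUSH 3  : 0 0 0 3
OVER    : 0 0 0 3 0
SWAP    : 0 0 0 0 3
SUB     : 0 0 0 -3
ROT     : 0 0 -3 0
PUSH -4 : 0 0 -3 0 -4
POP     : 0 0 -3 0
SWAP    : 0 0 0 -3
SUB     : 0 0 3
SUB     : 0 -3

0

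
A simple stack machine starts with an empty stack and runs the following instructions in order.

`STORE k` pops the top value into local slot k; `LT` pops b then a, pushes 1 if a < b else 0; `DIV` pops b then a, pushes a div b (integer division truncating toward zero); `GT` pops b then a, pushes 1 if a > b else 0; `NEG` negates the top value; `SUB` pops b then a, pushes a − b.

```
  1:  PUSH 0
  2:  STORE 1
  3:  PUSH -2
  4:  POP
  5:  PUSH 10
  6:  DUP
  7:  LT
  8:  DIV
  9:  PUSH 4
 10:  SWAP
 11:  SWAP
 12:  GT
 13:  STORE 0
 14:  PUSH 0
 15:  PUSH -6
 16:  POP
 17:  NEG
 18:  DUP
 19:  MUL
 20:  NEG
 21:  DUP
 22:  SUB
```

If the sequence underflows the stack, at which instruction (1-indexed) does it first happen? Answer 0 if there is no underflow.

PUSH 0  -> [0]
STORE 1 -> []
PUSH -2 -> [-2]
POP     -> []
PUSH 10 -> [10]
DUP     -> [10, 10]
LT      -> [0]
DIV  — needs 2 operands, stack has 1 → underflow

8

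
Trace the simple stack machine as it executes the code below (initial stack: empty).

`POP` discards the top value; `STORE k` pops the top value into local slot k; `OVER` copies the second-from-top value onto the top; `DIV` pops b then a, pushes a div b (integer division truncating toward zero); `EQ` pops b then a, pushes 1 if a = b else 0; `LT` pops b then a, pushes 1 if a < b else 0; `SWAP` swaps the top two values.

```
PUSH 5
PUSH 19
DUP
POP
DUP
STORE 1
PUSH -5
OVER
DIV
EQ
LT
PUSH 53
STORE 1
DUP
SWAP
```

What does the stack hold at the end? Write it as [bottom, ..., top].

[0, 0]

PUSH 5  : [5]
PUSH 19 : [5, 19]
DUP     : [5, 19, 19]
POP     : [5, 19]
DUP     : [5, 19, 19]
STORE 1 : [5, 19]
PUSH -5 : [5, 19, -5]
OVER    : [5, 19, -5, 19]
DIV     : [5, 19, 0]
EQ      : [5, 0]
LT      : [0]
PUSH 53 : [0, 53]
STORE 1 : [0]
DUP     : [0, 0]
SWAP    : [0, 0]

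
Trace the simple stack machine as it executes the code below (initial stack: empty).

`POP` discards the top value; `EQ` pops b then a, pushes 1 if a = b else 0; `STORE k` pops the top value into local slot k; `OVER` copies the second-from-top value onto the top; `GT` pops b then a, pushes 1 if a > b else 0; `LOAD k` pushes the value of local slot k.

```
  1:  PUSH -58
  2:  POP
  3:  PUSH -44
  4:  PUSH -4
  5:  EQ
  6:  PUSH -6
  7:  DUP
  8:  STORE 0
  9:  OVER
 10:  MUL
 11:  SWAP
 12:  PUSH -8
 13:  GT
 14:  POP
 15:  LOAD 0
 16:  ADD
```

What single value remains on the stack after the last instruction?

-6

PUSH -58 : [-58]
POP      : []
PUSH -44 : [-44]
PUSH -4  : [-44, -4]
EQ       : [0]
PUSH -6  : [0, -6]
DUP      : [0, -6, -6]
STORE 0  : [0, -6]
OVER     : [0, -6, 0]
MUL      : [0, 0]
SWAP     : [0, 0]
PUSH -8  : [0, 0, -8]
GT       : [0, 1]
POP      : [0]
LOAD 0   : [0, -6]
ADD      : [-6]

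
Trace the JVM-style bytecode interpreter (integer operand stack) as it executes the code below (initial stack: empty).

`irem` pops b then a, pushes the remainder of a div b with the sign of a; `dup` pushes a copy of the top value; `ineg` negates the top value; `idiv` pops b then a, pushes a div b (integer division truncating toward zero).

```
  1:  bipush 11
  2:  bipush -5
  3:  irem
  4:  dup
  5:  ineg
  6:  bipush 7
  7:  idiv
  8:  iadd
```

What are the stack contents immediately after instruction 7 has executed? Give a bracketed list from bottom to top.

bipush 11 : 11
bipush -5 : 11 -5
irem      : 1
dup       : 1 1
ineg      : 1 -1
bipush 7  : 1 -1 7
idiv      : 1 0

[1, 0]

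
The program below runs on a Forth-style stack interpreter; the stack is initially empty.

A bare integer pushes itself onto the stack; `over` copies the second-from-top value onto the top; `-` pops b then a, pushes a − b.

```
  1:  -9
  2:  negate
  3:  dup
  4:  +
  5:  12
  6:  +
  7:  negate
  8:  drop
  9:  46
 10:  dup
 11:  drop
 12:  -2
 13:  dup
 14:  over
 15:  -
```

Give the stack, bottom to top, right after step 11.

-9     : [-9]
negate : [9]
dup    : [9, 9]
+      : [18]
12     : [18, 12]
+      : [30]
negate : [-30]
drop   : []
46     : [46]
dup    : [46, 46]
drop   : [46]

[46]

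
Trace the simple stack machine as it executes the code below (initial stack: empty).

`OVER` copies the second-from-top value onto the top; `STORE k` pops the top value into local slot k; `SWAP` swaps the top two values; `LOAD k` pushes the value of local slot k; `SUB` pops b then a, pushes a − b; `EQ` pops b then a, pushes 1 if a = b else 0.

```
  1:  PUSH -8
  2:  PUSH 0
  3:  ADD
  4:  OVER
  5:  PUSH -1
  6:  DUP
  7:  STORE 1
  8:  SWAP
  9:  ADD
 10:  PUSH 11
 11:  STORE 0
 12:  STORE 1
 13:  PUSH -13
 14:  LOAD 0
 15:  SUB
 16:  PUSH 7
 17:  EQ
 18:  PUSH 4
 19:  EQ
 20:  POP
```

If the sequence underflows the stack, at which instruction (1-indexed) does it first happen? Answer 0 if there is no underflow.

PUSH -8 : [-8]
PUSH 0  : [-8, 0]
ADD     : [-8]
OVER  — needs 2 operands, stack has 1 → underflow

4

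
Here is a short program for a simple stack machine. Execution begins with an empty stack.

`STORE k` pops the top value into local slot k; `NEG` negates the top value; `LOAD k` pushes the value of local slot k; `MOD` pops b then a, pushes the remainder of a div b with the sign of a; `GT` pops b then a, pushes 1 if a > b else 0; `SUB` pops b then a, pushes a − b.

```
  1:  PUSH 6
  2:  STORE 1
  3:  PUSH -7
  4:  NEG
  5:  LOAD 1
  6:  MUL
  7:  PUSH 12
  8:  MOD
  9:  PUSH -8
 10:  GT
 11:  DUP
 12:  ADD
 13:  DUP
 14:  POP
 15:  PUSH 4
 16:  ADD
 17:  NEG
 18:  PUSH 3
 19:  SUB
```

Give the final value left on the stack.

PUSH 6  → [6]
STORE 1 → []
PUSH -7 → [-7]
NEG     → [7]
LOAD 1  → [7, 6]
MUL     → [42]
PUSH 12 → [42, 12]
MOD     → [6]
PUSH -8 → [6, -8]
GT      → [1]
DUP     → [1, 1]
ADD     → [2]
DUP     → [2, 2]
POP     → [2]
PUSH 4  → [2, 4]
ADD     → [6]
NEG     → [-6]
PUSH 3  → [-6, 3]
SUB     → [-9]

-9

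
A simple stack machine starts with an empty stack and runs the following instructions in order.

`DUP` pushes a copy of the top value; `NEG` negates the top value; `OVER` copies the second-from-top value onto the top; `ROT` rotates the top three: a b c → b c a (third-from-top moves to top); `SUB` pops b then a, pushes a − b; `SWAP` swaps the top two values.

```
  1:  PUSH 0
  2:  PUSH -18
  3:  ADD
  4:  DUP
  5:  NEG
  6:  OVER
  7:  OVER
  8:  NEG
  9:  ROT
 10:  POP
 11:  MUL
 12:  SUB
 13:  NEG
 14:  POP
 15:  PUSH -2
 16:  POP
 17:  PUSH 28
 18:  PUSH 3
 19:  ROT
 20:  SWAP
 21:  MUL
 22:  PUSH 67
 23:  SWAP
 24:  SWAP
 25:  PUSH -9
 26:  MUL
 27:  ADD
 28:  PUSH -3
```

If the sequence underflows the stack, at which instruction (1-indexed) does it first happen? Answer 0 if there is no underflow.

19

PUSH 0   : [0]
PUSH -18 : [0, -18]
ADD      : [-18]
DUP      : [-18, -18]
NEG      : [-18, 18]
OVER     : [-18, 18, -18]
OVER     : [-18, 18, -18, 18]
NEG      : [-18, 18, -18, -18]
ROT      : [-18, -18, -18, 18]
POP      : [-18, -18, -18]
MUL      : [-18, 324]
SUB      : [-342]
NEG      : [342]
POP      : []
PUSH -2  : [-2]
POP      : []
PUSH 28  : [28]
PUSH 3   : [28, 3]
ROT  — needs 3 operands, stack has 2 → underflow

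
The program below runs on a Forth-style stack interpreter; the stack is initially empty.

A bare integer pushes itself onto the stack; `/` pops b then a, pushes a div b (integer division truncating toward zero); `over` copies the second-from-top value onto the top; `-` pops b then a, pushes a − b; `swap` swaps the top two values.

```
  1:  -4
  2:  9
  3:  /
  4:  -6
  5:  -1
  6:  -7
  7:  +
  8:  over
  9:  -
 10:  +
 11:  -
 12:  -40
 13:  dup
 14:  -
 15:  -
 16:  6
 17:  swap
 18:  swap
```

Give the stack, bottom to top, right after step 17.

-4   → [-4]
9    → [-4, 9]
/    → [0]
-6   → [0, -6]
-1   → [0, -6, -1]
-7   → [0, -6, -1, -7]
+    → [0, -6, -8]
over → [0, -6, -8, -6]
-    → [0, -6, -2]
+    → [0, -8]
-    → [8]
-40  → [8, -40]
dup  → [8, -40, -40]
-    → [8, 0]
-    → [8]
6    → [8, 6]
swap → [6, 8]

[6, 8]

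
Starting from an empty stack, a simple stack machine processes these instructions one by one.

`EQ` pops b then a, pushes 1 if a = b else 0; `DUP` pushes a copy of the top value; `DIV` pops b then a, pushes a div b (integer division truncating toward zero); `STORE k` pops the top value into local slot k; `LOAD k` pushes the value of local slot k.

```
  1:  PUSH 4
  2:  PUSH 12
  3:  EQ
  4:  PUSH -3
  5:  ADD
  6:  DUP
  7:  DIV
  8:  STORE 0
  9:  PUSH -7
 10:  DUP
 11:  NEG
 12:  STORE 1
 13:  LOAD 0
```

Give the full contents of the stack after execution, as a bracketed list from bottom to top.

PUSH 4  : 4
PUSH 12 : 4 12
EQ      : 0
PUSH -3 : 0 -3
ADD     : -3
DUP     : -3 -3
DIV     : 1
STORE 0 : (empty)
PUSH -7 : -7
DUP     : -7 -7
NEG     : -7 7
STORE 1 : -7
LOAD 0  : -7 1

[-7, 1]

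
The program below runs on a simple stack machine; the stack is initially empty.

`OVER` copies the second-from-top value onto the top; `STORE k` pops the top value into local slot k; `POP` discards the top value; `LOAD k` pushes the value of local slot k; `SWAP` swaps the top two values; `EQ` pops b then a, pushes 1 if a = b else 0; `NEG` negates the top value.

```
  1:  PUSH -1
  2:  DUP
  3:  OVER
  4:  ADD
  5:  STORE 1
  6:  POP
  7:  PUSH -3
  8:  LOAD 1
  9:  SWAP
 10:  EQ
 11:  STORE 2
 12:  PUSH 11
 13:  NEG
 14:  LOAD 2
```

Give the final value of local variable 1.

PUSH -1 : -1
DUP     : -1 -1
OVER    : -1 -1 -1
ADD     : -1 -2
STORE 1 : -1
POP     : (empty)
PUSH -3 : -3
LOAD 1  : -3 -2
SWAP    : -2 -3
EQ      : 0
STORE 2 : (empty)
PUSH 11 : 11
NEG     : -11
LOAD 2  : -11 0

-2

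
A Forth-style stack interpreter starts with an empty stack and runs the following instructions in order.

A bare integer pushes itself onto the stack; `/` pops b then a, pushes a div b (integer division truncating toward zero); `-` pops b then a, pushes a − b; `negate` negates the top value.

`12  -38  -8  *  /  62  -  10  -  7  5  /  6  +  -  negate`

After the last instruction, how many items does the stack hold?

1

12     : 12
-38    : 12 -38
-8     : 12 -38 -8
*      : 12 304
/      : 0
62     : 0 62
-      : -62
10     : -62 10
-      : -72
7      : -72 7
5      : -72 7 5
/      : -72 1
6      : -72 1 6
+      : -72 7
-      : -79
negate : 79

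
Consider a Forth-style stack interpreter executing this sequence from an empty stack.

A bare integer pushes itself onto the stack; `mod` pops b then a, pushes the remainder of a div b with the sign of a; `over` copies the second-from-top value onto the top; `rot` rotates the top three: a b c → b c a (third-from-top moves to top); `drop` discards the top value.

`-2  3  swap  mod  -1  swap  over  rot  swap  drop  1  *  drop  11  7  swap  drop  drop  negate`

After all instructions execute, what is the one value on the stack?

-1

-2      [-2]
3       [-2, 3]
swap    [3, -2]
mod     [1]
-1      [1, -1]
swap    [-1, 1]
over    [-1, 1, -1]
rot     [1, -1, -1]
swap    [1, -1, -1]
drop    [1, -1]
1       [1, -1, 1]
*       [1, -1]
drop    [1]
11      [1, 11]
7       [1, 11, 7]
swap    [1, 7, 11]
drop    [1, 7]
drop    [1]
negate  [-1]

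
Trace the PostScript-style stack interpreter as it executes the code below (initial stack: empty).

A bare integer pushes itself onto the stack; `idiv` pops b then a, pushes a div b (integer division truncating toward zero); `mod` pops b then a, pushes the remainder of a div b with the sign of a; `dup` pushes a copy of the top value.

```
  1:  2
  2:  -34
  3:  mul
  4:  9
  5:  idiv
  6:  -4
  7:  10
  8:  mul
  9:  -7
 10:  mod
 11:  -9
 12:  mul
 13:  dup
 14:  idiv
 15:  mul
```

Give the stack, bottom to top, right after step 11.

2    → [2]
-34  → [2, -34]
mul  → [-68]
9    → [-68, 9]
idiv → [-7]
-4   → [-7, -4]
10   → [-7, -4, 10]
mul  → [-7, -40]
-7   → [-7, -40, -7]
mod  → [-7, -5]
-9   → [-7, -5, -9]

[-7, -5, -9]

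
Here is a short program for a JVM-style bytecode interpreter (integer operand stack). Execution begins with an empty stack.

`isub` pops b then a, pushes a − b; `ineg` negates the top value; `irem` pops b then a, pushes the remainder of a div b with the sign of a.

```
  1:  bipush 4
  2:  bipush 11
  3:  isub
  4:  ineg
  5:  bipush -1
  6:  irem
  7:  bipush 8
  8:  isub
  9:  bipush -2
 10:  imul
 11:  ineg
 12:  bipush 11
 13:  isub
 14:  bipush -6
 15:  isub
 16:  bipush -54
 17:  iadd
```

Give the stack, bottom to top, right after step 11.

[-16]

bipush 4   4
bipush 11  4 11
isub       -7
ineg       7
bipush -1  7 -1
irem       0
bipush 8   0 8
isub       -8
bipush -2  -8 -2
imul       16
ineg       -16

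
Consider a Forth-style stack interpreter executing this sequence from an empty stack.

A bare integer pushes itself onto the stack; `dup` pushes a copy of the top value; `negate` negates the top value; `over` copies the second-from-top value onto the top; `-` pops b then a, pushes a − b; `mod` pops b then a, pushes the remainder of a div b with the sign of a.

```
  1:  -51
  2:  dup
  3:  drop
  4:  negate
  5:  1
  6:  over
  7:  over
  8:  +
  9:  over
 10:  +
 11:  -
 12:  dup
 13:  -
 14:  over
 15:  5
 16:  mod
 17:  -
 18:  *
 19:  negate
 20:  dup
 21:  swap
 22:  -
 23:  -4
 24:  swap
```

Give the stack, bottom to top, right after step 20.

-51    → -51
dup    → -51 -51
drop   → -51
negate → 51
1      → 51 1
over   → 51 1 51
over   → 51 1 51 1
+      → 51 1 52
over   → 51 1 52 1
+      → 51 1 53
-      → 51 -52
dup    → 51 -52 -52
-      → 51 0
over   → 51 0 51
5      → 51 0 51 5
mod    → 51 0 1
-      → 51 -1
*      → -51
negate → 51
dup    → 51 51

[51, 51]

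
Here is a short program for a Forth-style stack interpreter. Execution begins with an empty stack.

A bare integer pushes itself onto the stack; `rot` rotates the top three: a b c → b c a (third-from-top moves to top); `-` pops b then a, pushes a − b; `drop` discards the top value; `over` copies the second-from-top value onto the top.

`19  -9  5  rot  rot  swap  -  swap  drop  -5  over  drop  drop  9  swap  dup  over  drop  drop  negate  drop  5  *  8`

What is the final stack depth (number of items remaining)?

2

19     : 19
-9     : 19 -9
5      : 19 -9 5
rot    : -9 5 19
rot    : 5 19 -9
swap   : 5 -9 19
-      : 5 -28
swap   : -28 5
drop   : -28
-5     : -28 -5
over   : -28 -5 -28
drop   : -28 -5
drop   : -28
9      : -28 9
swap   : 9 -28
dup    : 9 -28 -28
over   : 9 -28 -28 -28
drop   : 9 -28 -28
drop   : 9 -28
negate : 9 28
drop   : 9
5      : 9 5
*      : 45
8      : 45 8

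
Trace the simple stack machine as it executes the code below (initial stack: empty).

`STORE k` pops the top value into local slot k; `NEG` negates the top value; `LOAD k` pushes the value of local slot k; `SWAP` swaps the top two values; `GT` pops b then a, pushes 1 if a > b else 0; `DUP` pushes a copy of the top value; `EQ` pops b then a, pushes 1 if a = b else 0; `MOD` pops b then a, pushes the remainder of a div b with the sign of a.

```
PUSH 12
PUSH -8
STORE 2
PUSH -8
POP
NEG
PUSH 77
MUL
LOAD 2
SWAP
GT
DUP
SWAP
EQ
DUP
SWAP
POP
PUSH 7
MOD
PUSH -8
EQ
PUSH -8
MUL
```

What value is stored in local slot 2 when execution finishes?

PUSH 12 : 12
PUSH -8 : 12 -8
STORE 2 : 12
PUSH -8 : 12 -8
POP     : 12
NEG     : -12
PUSH 77 : -12 77
MUL     : -924
LOAD 2  : -924 -8
SWAP    : -8 -924
GT      : 1
DUP     : 1 1
SWAP    : 1 1
EQ      : 1
DUP     : 1 1
SWAP    : 1 1
POP     : 1
PUSH 7  : 1 7
MOD     : 1
PUSH -8 : 1 -8
EQ      : 0
PUSH -8 : 0 -8
MUL     : 0

-8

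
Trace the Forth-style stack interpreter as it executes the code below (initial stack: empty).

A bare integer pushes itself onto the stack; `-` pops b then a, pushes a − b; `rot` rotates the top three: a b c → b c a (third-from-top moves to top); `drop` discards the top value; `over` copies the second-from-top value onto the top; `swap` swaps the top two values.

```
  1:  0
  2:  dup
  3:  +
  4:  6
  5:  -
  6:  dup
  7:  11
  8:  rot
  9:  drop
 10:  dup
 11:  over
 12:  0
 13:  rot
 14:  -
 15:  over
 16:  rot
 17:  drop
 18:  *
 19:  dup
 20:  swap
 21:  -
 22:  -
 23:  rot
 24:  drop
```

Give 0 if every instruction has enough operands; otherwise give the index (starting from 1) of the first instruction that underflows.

23

0    -> 0
dup  -> 0 0
+    -> 0
6    -> 0 6
-    -> -6
dup  -> -6 -6
11   -> -6 -6 11
rot  -> -6 11 -6
drop -> -6 11
dup  -> -6 11 11
over -> -6 11 11 11
0    -> -6 11 11 11 0
rot  -> -6 11 11 0 11
-    -> -6 11 11 -11
over -> -6 11 11 -11 11
rot  -> -6 11 -11 11 11
drop -> -6 11 -11 11
*    -> -6 11 -121
dup  -> -6 11 -121 -121
swap -> -6 11 -121 -121
-    -> -6 11 0
-    -> -6 11
rot  — needs 3 operands, stack has 2 → underflow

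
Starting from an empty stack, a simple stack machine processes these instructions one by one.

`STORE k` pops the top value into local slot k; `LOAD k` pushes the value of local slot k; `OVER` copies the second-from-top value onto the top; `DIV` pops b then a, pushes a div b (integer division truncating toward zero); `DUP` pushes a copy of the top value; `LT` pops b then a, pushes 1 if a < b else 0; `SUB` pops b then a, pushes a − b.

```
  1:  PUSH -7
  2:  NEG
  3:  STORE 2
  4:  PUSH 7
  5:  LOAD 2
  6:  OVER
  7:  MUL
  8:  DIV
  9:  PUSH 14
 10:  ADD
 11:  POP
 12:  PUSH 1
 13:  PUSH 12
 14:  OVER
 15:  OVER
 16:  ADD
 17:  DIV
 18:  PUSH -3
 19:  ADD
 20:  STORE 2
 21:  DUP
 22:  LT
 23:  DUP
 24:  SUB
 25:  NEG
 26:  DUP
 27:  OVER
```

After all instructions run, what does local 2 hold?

PUSH -7  -7
NEG      7
STORE 2  (empty)
PUSH 7   7
LOAD 2   7 7
OVER     7 7 7
MUL      7 49
DIV      0
PUSH 14  0 14
ADD      14
POP      (empty)
PUSH 1   1
PUSH 12  1 12
OVER     1 12 1
OVER     1 12 1 12
ADD      1 12 13
DIV      1 0
PUSH -3  1 0 -3
ADD      1 -3
STORE 2  1
DUP      1 1
LT       0
DUP      0 0
SUB      0
NEG      0
DUP      0 0
OVER     0 0 0

-3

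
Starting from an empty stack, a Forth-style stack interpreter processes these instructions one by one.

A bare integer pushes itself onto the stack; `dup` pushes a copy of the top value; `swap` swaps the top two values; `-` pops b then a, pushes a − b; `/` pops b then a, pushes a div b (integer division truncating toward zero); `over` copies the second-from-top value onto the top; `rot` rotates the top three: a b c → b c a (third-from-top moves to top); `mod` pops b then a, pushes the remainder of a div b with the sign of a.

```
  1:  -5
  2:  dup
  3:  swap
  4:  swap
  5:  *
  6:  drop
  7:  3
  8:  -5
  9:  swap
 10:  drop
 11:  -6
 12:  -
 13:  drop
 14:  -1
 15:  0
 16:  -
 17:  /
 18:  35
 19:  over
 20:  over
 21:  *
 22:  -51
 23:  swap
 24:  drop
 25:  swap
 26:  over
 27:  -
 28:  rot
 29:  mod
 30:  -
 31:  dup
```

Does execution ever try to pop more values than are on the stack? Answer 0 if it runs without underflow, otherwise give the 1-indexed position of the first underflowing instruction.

17

-5   : [-5]
dup  : [-5, -5]
swap : [-5, -5]
swap : [-5, -5]
*    : [25]
drop : []
3    : [3]
-5   : [3, -5]
swap : [-5, 3]
drop : [-5]
-6   : [-5, -6]
-    : [1]
drop : []
-1   : [-1]
0    : [-1, 0]
-    : [-1]
/  — needs 2 operands, stack has 1 → underflow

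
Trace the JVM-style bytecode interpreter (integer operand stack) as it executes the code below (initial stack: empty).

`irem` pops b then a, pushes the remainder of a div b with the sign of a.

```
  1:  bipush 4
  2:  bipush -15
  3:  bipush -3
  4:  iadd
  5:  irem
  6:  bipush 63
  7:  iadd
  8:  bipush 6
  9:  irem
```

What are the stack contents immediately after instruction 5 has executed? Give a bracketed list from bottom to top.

bipush 4    [4]
bipush -15  [4, -15]
bipush -3   [4, -15, -3]
iadd        [4, -18]
irem        [4]

[4]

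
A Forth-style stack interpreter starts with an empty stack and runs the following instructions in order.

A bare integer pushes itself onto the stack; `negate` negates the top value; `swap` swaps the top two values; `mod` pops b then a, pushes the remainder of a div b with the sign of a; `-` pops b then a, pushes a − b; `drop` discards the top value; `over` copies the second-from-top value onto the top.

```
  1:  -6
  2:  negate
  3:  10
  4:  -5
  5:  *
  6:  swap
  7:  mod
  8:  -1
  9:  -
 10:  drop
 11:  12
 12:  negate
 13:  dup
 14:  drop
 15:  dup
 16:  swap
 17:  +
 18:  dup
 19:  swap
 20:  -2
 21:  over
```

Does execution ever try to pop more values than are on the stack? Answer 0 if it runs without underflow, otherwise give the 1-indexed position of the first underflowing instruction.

0

-6     : [-6]
negate : [6]
10     : [6, 10]
-5     : [6, 10, -5]
*      : [6, -50]
swap   : [-50, 6]
mod    : [-2]
-1     : [-2, -1]
-      : [-1]
drop   : []
12     : [12]
negate : [-12]
dup    : [-12, -12]
drop   : [-12]
dup    : [-12, -12]
swap   : [-12, -12]
+      : [-24]
dup    : [-24, -24]
swap   : [-24, -24]
-2     : [-24, -24, -2]
over   : [-24, -24, -2, -24]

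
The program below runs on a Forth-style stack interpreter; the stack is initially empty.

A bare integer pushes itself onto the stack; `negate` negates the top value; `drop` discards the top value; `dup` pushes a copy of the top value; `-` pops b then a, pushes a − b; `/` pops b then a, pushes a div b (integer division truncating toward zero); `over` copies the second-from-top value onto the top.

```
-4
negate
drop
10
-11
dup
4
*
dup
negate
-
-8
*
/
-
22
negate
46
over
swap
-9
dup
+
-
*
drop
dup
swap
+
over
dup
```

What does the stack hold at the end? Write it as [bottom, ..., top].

[10, -44, 10, 10]

-4      [-4]
negate  [4]
drop    []
10      [10]
-11     [10, -11]
dup     [10, -11, -11]
4       [10, -11, -11, 4]
*       [10, -11, -44]
dup     [10, -11, -44, -44]
negate  [10, -11, -44, 44]
-       [10, -11, -88]
-8      [10, -11, -88, -8]
*       [10, -11, 704]
/       [10, 0]
-       [10]
22      [10, 22]
negate  [10, -22]
46      [10, -22, 46]
over    [10, -22, 46, -22]
swap    [10, -22, -22, 46]
-9      [10, -22, -22, 46, -9]
dup     [10, -22, -22, 46, -9, -9]
+       [10, -22, -22, 46, -18]
-       [10, -22, -22, 64]
*       [10, -22, -1408]
drop    [10, -22]
dup     [10, -22, -22]
swap    [10, -22, -22]
+       [10, -44]
over    [10, -44, 10]
dup     [10, -44, 10, 10]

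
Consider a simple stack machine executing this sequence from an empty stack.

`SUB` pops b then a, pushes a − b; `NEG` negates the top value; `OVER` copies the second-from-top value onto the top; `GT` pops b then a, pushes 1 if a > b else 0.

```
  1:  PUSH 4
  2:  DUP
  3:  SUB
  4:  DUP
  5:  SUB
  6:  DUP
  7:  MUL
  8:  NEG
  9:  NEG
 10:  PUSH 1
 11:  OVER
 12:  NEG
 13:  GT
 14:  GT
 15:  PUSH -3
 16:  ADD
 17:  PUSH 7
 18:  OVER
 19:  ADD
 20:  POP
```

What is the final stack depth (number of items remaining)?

PUSH 4   [4]
DUP      [4, 4]
SUB      [0]
DUP      [0, 0]
SUB      [0]
DUP      [0, 0]
MUL      [0]
NEG      [0]
NEG      [0]
PUSH 1   [0, 1]
OVER     [0, 1, 0]
NEG      [0, 1, 0]
GT       [0, 1]
GT       [0]
PUSH -3  [0, -3]
ADD      [-3]
PUSH 7   [-3, 7]
OVER     [-3, 7, -3]
ADD      [-3, 4]
POP      [-3]

1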